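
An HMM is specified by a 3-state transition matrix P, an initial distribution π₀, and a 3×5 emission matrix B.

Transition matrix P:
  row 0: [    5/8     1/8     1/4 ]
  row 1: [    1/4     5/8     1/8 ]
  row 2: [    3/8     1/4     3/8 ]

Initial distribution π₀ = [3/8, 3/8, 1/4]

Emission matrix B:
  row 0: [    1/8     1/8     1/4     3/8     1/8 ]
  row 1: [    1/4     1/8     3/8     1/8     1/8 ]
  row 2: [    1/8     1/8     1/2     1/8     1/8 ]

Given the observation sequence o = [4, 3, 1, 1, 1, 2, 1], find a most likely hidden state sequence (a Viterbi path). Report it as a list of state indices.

t=0: δ = [4.688e-02, 4.688e-02, 3.125e-02]  (obs o_0=4)
t=1: δ = [1.099e-02, 3.662e-03, 1.465e-03]  ψ = [0, 1, 0]  (obs o_1=3)
t=2: δ = [8.583e-04, 2.861e-04, 3.433e-04]  ψ = [0, 1, 0]  (obs o_2=1)
t=3: δ = [6.706e-05, 2.235e-05, 2.682e-05]  ψ = [0, 1, 0]  (obs o_3=1)
t=4: δ = [5.239e-06, 1.746e-06, 2.095e-06]  ψ = [0, 1, 0]  (obs o_4=1)
t=5: δ = [8.185e-07, 4.093e-07, 6.548e-07]  ψ = [0, 1, 0]  (obs o_5=2)
t=6: δ = [6.395e-08, 3.197e-08, 3.070e-08]  ψ = [0, 1, 2]  (obs o_6=1)
backtrack: best end state = 0; path = [0, 0, 0, 0, 0, 0, 0]

path = [0, 0, 0, 0, 0, 0, 0]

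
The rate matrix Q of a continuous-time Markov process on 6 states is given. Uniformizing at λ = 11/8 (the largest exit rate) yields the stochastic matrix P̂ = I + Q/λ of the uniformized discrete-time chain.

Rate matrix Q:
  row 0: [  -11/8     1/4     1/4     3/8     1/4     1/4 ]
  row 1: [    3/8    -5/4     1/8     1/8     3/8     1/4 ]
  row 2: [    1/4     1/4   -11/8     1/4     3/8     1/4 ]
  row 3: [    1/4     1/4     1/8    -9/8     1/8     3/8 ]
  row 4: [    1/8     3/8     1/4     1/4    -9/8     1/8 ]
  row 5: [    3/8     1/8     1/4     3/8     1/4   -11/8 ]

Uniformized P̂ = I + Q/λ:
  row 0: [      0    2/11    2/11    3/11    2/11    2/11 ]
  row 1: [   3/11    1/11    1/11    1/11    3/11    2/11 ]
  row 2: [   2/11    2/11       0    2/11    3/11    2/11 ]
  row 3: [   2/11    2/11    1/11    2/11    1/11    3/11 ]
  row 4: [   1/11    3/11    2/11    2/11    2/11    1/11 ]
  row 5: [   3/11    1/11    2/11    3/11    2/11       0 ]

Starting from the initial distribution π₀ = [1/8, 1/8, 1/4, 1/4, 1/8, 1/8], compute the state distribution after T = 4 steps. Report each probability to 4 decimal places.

π = [0.1642, 0.1696, 0.1259, 0.1954, 0.1909, 0.1540]

t=0: π = [0.1250, 0.1250, 0.2500, 0.2500, 0.1250, 0.1250]
t=1: π = [0.1705, 0.1705, 0.1023, 0.1932, 0.1932, 0.1705]
t=2: π = [0.1643, 0.1684, 0.1302, 0.1973, 0.1890, 0.1508]
t=3: π = [0.1638, 0.1700, 0.1249, 0.1952, 0.1910, 0.1551]
t=4: π = [0.1642, 0.1696, 0.1259, 0.1954, 0.1909, 0.1540]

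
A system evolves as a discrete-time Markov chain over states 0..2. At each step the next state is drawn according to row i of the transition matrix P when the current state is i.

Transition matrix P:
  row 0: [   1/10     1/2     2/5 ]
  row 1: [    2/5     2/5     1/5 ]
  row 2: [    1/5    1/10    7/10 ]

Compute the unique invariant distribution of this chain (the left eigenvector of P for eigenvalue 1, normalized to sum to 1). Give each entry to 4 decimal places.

Balance equations π_j = Σ_i π_i·P[i][j]:
  π_0 = 1/10·π_0 + 2/5·π_1 + 1/5·π_2
  π_1 = 1/2·π_0 + 2/5·π_1 + 1/10·π_2
  normalize: π_0 + π_1 + π_2 = 1
Solving the linear system gives exactly π = [16/69, 19/69, 34/69].

π = [0.2319, 0.2754, 0.4928]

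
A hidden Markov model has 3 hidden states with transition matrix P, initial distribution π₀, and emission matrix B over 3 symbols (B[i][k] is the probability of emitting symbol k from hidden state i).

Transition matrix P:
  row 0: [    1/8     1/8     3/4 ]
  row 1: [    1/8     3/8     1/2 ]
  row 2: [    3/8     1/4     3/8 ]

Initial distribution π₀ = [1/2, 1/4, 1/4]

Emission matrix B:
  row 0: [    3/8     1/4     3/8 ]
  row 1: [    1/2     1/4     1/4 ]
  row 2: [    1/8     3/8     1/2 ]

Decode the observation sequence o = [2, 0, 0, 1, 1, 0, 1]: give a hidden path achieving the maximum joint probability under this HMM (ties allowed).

t=0: δ = [1.875e-01, 6.250e-02, 1.250e-01]  (obs o_0=2)
t=1: δ = [1.758e-02, 1.562e-02, 1.758e-02]  ψ = [2, 2, 0]  (obs o_1=0)
t=2: δ = [2.472e-03, 2.930e-03, 1.648e-03]  ψ = [2, 1, 0]  (obs o_2=0)
t=3: δ = [1.545e-04, 2.747e-04, 6.952e-04]  ψ = [2, 1, 0]  (obs o_3=1)
t=4: δ = [6.518e-05, 4.345e-05, 9.777e-05]  ψ = [2, 2, 2]  (obs o_4=1)
t=5: δ = [1.375e-05, 1.222e-05, 6.110e-06]  ψ = [2, 2, 0]  (obs o_5=0)
t=6: δ = [5.729e-07, 1.146e-06, 3.867e-06]  ψ = [2, 1, 0]  (obs o_6=1)
backtrack: best end state = 2; path = [0, 2, 0, 2, 2, 0, 2]

path = [0, 2, 0, 2, 2, 0, 2]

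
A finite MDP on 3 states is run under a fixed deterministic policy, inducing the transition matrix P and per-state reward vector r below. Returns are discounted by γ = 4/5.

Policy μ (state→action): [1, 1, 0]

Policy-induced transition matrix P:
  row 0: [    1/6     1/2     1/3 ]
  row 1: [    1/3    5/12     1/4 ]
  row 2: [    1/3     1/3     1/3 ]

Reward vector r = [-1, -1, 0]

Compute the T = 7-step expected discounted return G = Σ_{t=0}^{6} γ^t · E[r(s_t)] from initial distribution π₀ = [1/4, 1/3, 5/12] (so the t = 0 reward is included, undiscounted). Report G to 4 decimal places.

t=0: π = [0.2500, 0.3333, 0.4167], E[r] = -0.5833, γ^t·E[r] = -0.583333, running G = -0.583333
t=1: π = [0.2917, 0.4028, 0.3056], E[r] = -0.6944, γ^t·E[r] = -0.555556, running G = -1.138889
t=2: π = [0.2847, 0.4155, 0.2998], E[r] = -0.7002, γ^t·E[r] = -0.448148, running G = -1.587037
t=3: π = [0.2859, 0.4154, 0.2987], E[r] = -0.7013, γ^t·E[r] = -0.359062, running G = -1.946099
t=4: π = [0.2857, 0.4156, 0.2987], E[r] = -0.7013, γ^t·E[r] = -0.287246, running G = -2.233345
t=5: π = [0.2857, 0.4156, 0.2987], E[r] = -0.7013, γ^t·E[r] = -0.229802, running G = -2.463147
t=6: π = [0.2857, 0.4156, 0.2987], E[r] = -0.7013, γ^t·E[r] = -0.183841, running G = -2.646988

G = -2.6470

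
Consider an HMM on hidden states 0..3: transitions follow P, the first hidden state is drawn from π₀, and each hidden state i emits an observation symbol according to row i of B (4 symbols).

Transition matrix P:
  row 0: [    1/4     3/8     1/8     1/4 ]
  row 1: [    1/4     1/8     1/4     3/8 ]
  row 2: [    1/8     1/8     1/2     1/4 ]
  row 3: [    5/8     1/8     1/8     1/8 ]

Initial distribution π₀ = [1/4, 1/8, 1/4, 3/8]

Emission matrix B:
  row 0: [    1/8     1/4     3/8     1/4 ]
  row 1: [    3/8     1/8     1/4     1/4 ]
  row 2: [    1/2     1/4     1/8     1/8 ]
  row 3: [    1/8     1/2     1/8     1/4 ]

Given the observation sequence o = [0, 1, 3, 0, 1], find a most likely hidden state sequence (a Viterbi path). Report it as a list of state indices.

path = [2, 3, 0, 1, 3]

t=0: δ = [3.125e-02, 4.688e-02, 1.250e-01, 4.688e-02]  (obs o_0=0)
t=1: δ = [7.324e-03, 1.953e-03, 1.562e-02, 1.562e-02]  ψ = [3, 2, 2, 2]  (obs o_1=1)
t=2: δ = [2.441e-03, 6.866e-04, 9.766e-04, 9.766e-04]  ψ = [3, 0, 2, 2]  (obs o_2=3)
t=3: δ = [7.629e-05, 3.433e-04, 2.441e-04, 7.629e-05]  ψ = [0, 0, 2, 0]  (obs o_3=0)
t=4: δ = [2.146e-05, 5.364e-06, 3.052e-05, 6.437e-05]  ψ = [1, 1, 2, 1]  (obs o_4=1)
backtrack: best end state = 3; path = [2, 3, 0, 1, 3]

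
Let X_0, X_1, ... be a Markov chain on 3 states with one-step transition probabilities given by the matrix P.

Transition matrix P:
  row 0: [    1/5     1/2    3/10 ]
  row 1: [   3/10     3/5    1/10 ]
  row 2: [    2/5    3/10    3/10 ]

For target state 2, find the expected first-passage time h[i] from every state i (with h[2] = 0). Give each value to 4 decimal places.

h = [5.2941, 6.4706, 0.0000]

First-step conditioning: h[2] = 0; for i ≠ 2, h[i] = 1 + Σ_k P[i][k]·h[k].
  h[0] = 1 + 1/5·h[0] + 1/2·h[1]
  h[1] = 1 + 3/10·h[0] + 3/5·h[1]
Solving the 2×2 linear system over states ≠ 2 gives exactly h = [90/17, 110/17, 0] (h[2] = 0 is the target).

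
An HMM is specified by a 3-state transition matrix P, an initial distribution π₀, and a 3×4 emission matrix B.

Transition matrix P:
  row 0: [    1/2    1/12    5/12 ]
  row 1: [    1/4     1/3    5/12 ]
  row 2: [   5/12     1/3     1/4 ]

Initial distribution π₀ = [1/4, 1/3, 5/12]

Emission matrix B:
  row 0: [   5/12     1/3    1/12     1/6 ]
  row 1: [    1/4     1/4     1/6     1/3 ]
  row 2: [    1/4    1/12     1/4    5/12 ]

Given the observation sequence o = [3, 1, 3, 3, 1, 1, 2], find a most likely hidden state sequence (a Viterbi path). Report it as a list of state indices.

t=0: δ = [4.167e-02, 1.111e-01, 1.736e-01]  (obs o_0=3)
t=1: δ = [2.411e-02, 1.447e-02, 3.858e-03]  ψ = [2, 2, 1]  (obs o_1=1)
t=2: δ = [2.009e-03, 1.608e-03, 4.186e-03]  ψ = [0, 1, 0]  (obs o_2=3)
t=3: δ = [2.907e-04, 4.651e-04, 4.361e-04]  ψ = [2, 2, 2]  (obs o_3=3)
t=4: δ = [6.056e-05, 3.876e-05, 1.615e-05]  ψ = [2, 1, 1]  (obs o_4=1)
t=5: δ = [1.009e-05, 3.230e-06, 2.103e-06]  ψ = [0, 1, 0]  (obs o_5=1)
t=6: δ = [4.206e-07, 1.795e-07, 1.051e-06]  ψ = [0, 1, 0]  (obs o_6=2)
backtrack: best end state = 2; path = [2, 0, 2, 2, 0, 0, 2]

path = [2, 0, 2, 2, 0, 0, 2]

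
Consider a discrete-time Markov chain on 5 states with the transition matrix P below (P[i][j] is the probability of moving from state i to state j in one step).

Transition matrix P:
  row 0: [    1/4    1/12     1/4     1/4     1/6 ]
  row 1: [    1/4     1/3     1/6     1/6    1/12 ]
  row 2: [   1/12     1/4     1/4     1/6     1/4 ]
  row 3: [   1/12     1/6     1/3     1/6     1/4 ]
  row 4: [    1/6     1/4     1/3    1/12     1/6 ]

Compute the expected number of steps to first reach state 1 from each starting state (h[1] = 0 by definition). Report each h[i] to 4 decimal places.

h = [5.5783, 0.0000, 4.6201, 5.0051, 4.6642]

First-step conditioning: h[1] = 0; for i ≠ 1, h[i] = 1 + Σ_k P[i][k]·h[k].
  h[0] = 1 + 1/4·h[0] + 1/4·h[2] + 1/4·h[3] + 1/6·h[4]
  h[2] = 1 + 1/12·h[0] + 1/4·h[2] + 1/6·h[3] + 1/4·h[4]
  h[3] = 1 + 1/12·h[0] + 1/3·h[2] + 1/6·h[3] + 1/4·h[4]
  h[4] = 1 + 1/6·h[0] + 1/3·h[2] + 1/12·h[3] + 1/6·h[4]
Solving the 4×4 linear system over states ≠ 1 gives exactly h = [7592/1361, 0, 6288/1361, 6812/1361, 6348/1361] (h[1] = 0 is the target).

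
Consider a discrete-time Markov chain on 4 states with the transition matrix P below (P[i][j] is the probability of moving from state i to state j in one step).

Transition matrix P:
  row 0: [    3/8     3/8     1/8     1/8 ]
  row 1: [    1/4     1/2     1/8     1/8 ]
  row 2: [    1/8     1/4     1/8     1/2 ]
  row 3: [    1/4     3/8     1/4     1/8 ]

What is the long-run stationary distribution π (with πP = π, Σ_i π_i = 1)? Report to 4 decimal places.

π = [0.2646, 0.4075, 0.1475, 0.1803]

Balance equations π_j = Σ_i π_i·P[i][j]:
  π_0 = 3/8·π_0 + 1/4·π_1 + 1/8·π_2 + 1/4·π_3
  π_1 = 3/8·π_0 + 1/2·π_1 + 1/4·π_2 + 3/8·π_3
  π_2 = 1/8·π_0 + 1/8·π_1 + 1/8·π_2 + 1/4·π_3
  normalize: π_0 + π_1 + π_2 + π_3 = 1
Solving the linear system gives exactly π = [113/427, 174/427, 9/61, 11/61].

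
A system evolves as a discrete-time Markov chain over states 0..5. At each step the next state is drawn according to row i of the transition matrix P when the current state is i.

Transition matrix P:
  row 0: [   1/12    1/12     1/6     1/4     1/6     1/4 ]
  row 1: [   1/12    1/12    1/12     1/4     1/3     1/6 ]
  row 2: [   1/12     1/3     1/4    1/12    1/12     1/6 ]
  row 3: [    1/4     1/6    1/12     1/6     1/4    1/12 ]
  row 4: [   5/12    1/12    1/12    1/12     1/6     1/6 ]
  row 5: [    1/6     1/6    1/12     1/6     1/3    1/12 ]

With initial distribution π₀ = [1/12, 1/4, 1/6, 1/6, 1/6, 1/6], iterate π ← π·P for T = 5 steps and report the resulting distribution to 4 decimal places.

t=0: π = [0.0833, 0.2500, 0.1667, 0.1667, 0.1667, 0.1667]
t=1: π = [0.1806, 0.1528, 0.1181, 0.1667, 0.2361, 0.1458]
t=2: π = [0.2020, 0.1389, 0.1181, 0.1649, 0.2205, 0.1557]
t=3: π = [0.1973, 0.1396, 0.1198, 0.1669, 0.2197, 0.1568]
t=4: π = [0.1974, 0.1403, 0.1197, 0.1664, 0.2200, 0.1561]
t=5: π = [0.1974, 0.1402, 0.1197, 0.1665, 0.2200, 0.1562]

π = [0.1974, 0.1402, 0.1197, 0.1665, 0.2200, 0.1562]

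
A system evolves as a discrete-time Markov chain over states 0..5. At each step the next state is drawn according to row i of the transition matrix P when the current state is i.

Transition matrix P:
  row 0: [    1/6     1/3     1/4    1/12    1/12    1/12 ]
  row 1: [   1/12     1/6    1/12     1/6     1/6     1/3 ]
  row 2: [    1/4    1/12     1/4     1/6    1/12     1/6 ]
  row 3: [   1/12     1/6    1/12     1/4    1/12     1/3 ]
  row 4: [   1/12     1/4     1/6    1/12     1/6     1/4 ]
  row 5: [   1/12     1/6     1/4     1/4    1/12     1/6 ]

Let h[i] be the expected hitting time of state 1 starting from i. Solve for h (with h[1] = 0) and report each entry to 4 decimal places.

h = [4.5988, 0.0000, 5.9127, 5.5590, 5.0812, 5.6095]

First-step conditioning: h[1] = 0; for i ≠ 1, h[i] = 1 + Σ_k P[i][k]·h[k].
  h[0] = 1 + 1/6·h[0] + 1/4·h[2] + 1/12·h[3] + 1/12·h[4] + 1/12·h[5]
  h[2] = 1 + 1/4·h[0] + 1/4·h[2] + 1/6·h[3] + 1/12·h[4] + 1/6·h[5]
  h[3] = 1 + 1/12·h[0] + 1/12·h[2] + 1/4·h[3] + 1/12·h[4] + 1/3·h[5]
  h[4] = 1 + 1/12·h[0] + 1/6·h[2] + 1/12·h[3] + 1/6·h[4] + 1/4·h[5]
  h[5] = 1 + 1/12·h[0] + 1/4·h[2] + 1/4·h[3] + 1/12·h[4] + 1/6·h[5]
Solving the 5×5 linear system over states ≠ 1 gives exactly h = [3003/653, 0, 3861/653, 3630/653, 3318/653, 3663/653] (h[1] = 0 is the target).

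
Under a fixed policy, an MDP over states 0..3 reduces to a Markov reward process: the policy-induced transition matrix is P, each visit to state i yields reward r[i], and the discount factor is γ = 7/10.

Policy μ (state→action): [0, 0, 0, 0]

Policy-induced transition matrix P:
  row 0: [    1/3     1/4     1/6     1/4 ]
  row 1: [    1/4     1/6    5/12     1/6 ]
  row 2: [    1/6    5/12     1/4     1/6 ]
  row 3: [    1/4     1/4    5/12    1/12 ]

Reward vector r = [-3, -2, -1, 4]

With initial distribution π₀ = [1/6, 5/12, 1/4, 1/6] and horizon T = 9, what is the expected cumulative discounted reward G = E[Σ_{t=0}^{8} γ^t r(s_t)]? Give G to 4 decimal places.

t=0: π = [0.1667, 0.4167, 0.2500, 0.1667], E[r] = -0.9167, γ^t·E[r] = -0.916667, running G = -0.916667
t=1: π = [0.2431, 0.2569, 0.3333, 0.1667], E[r] = -0.9097, γ^t·E[r] = -0.636806, running G = -1.553472
t=2: π = [0.2425, 0.2841, 0.3003, 0.1730], E[r] = -0.9039, γ^t·E[r] = -0.442928, running G = -1.996400
t=3: π = [0.2452, 0.2764, 0.3060, 0.1725], E[r] = -0.9045, γ^t·E[r] = -0.310232, running G = -2.306632
t=4: π = [0.2449, 0.2780, 0.3044, 0.1727], E[r] = -0.9042, γ^t·E[r] = -0.217098, running G = -2.523730
t=5: π = [0.2450, 0.2776, 0.3047, 0.1727], E[r] = -0.9042, γ^t·E[r] = -0.151975, running G = -2.675705
t=6: π = [0.2450, 0.2777, 0.3046, 0.1727], E[r] = -0.9042, γ^t·E[r] = -0.106381, running G = -2.782087
t=7: π = [0.2450, 0.2776, 0.3046, 0.1727], E[r] = -0.9042, γ^t·E[r] = -0.074467, running G = -2.856554
t=8: π = [0.2450, 0.2776, 0.3046, 0.1727], E[r] = -0.9042, γ^t·E[r] = -0.052127, running G = -2.908681

G = -2.9087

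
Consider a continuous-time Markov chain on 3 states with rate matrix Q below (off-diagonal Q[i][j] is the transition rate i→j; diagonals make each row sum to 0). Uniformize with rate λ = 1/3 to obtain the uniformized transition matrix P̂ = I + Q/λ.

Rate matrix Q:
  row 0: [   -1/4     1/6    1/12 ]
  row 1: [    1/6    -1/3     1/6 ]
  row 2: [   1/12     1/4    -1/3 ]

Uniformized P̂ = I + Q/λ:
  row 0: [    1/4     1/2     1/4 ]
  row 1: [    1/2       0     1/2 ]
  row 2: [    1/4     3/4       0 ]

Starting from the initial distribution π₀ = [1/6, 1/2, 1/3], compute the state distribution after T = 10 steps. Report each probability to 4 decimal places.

t=0: π = [0.1667, 0.5000, 0.3333]
t=1: π = [0.3750, 0.3333, 0.2917]
t=2: π = [0.3333, 0.4063, 0.2604]
t=3: π = [0.3516, 0.3620, 0.2865]
t=4: π = [0.3405, 0.3906, 0.2689]
t=5: π = [0.3477, 0.3719, 0.2804]
t=6: π = [0.3430, 0.3842, 0.2729]
t=7: π = [0.3460, 0.3761, 0.2778]
t=8: π = [0.3440, 0.3814, 0.2746]
t=9: π = [0.3453, 0.3780, 0.2767]
t=10: π = [0.3445, 0.3802, 0.2753]

π = [0.3445, 0.3802, 0.2753]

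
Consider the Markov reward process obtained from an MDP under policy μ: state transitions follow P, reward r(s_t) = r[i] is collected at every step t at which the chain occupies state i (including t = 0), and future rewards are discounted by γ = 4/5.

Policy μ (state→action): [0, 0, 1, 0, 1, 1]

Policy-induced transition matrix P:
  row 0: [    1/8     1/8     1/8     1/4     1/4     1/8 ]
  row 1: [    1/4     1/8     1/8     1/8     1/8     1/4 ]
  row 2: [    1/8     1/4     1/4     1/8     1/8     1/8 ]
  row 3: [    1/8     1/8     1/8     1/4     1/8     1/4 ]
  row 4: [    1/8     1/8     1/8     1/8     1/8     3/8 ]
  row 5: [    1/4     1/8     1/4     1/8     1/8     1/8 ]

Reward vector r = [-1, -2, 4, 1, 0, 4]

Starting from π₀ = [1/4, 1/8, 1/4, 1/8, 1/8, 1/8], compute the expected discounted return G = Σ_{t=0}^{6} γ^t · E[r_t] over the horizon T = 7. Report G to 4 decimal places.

G = 4.6136

t=0: π = [0.2500, 0.1250, 0.2500, 0.1250, 0.1250, 0.1250], E[r] = 1.1250, γ^t·E[r] = 1.125000, running G = 1.125000
t=1: π = [0.1563, 0.1563, 0.1719, 0.1719, 0.1563, 0.1875], E[r] = 1.1406, γ^t·E[r] = 0.912500, running G = 2.037500
t=2: π = [0.1680, 0.1465, 0.1699, 0.1660, 0.1445, 0.2051], E[r] = 1.2051, γ^t·E[r] = 0.771250, running G = 2.808750
t=3: π = [0.1689, 0.1462, 0.1719, 0.1667, 0.1460, 0.2002], E[r] = 1.1936, γ^t·E[r] = 0.611125, running G = 3.419875
t=4: π = [0.1683, 0.1465, 0.1715, 0.1670, 0.1461, 0.2006], E[r] = 1.1942, γ^t·E[r] = 0.489150, running G = 3.909025
t=5: π = [0.1684, 0.1464, 0.1715, 0.1669, 0.1460, 0.2007], E[r] = 1.1945, γ^t·E[r] = 0.391430, running G = 4.300455
t=6: π = [0.1684, 0.1464, 0.1715, 0.1669, 0.1460, 0.2007], E[r] = 1.1945, γ^t·E[r] = 0.313122, running G = 4.613577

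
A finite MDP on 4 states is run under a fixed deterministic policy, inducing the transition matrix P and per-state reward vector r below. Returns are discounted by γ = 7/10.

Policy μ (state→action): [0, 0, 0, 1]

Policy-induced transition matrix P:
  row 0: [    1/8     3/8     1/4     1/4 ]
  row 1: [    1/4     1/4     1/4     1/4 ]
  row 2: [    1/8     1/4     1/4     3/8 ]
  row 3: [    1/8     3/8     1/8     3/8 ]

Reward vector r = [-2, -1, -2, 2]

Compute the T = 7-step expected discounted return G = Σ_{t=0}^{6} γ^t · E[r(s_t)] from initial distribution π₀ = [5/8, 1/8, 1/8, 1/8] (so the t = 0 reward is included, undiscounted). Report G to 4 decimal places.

G = -2.3324

t=0: π = [0.6250, 0.1250, 0.1250, 0.1250], E[r] = -1.3750, γ^t·E[r] = -1.375000, running G = -1.375000
t=1: π = [0.1406, 0.3438, 0.2344, 0.2813], E[r] = -0.5313, γ^t·E[r] = -0.371875, running G = -1.746875
t=2: π = [0.1680, 0.3027, 0.2148, 0.3145], E[r] = -0.4395, γ^t·E[r] = -0.215332, running G = -1.962207
t=3: π = [0.1628, 0.3103, 0.2107, 0.3162], E[r] = -0.4250, γ^t·E[r] = -0.145792, running G = -2.107999
t=4: π = [0.1638, 0.3099, 0.2105, 0.3159], E[r] = -0.4267, γ^t·E[r] = -0.102450, running G = -2.210449
t=5: π = [0.1637, 0.3100, 0.2105, 0.3158], E[r] = -0.4269, γ^t·E[r] = -0.071745, running G = -2.282194
t=6: π = [0.1637, 0.3099, 0.2105, 0.3158], E[r] = -0.4269, γ^t·E[r] = -0.050225, running G = -2.332419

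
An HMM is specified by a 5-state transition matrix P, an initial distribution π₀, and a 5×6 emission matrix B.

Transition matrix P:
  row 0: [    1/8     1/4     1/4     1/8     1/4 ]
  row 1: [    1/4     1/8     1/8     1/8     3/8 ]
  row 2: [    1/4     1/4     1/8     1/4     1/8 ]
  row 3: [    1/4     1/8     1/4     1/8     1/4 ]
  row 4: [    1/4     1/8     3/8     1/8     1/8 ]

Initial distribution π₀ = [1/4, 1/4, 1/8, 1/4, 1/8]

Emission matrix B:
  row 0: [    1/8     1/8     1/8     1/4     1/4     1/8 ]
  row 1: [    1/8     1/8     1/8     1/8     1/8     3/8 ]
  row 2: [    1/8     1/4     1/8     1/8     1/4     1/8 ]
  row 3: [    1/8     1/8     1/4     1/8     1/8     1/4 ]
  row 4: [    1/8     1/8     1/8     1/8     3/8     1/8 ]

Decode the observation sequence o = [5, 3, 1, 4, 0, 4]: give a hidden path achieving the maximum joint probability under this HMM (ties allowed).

path = [1, 4, 2, 0, 1, 4]

t=0: δ = [3.125e-02, 9.375e-02, 1.562e-02, 6.250e-02, 1.562e-02]  (obs o_0=5)
t=1: δ = [5.859e-03, 1.465e-03, 1.953e-03, 1.465e-03, 4.395e-03]  ψ = [1, 1, 3, 1, 1]  (obs o_1=3)
t=2: δ = [1.373e-04, 1.831e-04, 4.120e-04, 9.155e-05, 1.831e-04]  ψ = [4, 0, 4, 0, 0]  (obs o_2=1)
t=3: δ = [2.575e-05, 1.287e-05, 1.717e-05, 1.287e-05, 2.575e-05]  ψ = [2, 2, 4, 2, 1]  (obs o_3=4)
t=4: δ = [8.047e-07, 8.047e-07, 1.207e-06, 5.364e-07, 8.047e-07]  ψ = [4, 0, 4, 2, 0]  (obs o_4=0)
t=5: δ = [7.544e-08, 3.772e-08, 7.544e-08, 3.772e-08, 1.132e-07]  ψ = [2, 2, 4, 2, 1]  (obs o_5=4)
backtrack: best end state = 4; path = [1, 4, 2, 0, 1, 4]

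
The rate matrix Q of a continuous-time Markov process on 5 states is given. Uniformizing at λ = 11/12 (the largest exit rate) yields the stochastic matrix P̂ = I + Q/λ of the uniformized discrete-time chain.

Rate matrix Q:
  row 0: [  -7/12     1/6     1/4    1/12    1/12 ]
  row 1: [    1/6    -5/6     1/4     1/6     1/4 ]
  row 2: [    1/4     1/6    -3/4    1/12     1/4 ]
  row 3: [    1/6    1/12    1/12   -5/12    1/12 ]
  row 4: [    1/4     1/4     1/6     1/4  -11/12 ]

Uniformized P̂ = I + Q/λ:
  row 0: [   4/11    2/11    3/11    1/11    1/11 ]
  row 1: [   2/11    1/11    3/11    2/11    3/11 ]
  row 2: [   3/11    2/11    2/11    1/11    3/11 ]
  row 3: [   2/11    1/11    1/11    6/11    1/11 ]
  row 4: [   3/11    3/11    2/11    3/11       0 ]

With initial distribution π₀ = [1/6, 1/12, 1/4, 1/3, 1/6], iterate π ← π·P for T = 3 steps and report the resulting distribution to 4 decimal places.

t=0: π = [0.1667, 0.0833, 0.2500, 0.3333, 0.1667]
t=1: π = [0.2500, 0.1591, 0.1742, 0.2803, 0.1364]
t=2: π = [0.2555, 0.1543, 0.1935, 0.2576, 0.1391]
t=3: π = [0.2585, 0.1570, 0.1957, 0.2473, 0.1415]

π = [0.2585, 0.1570, 0.1957, 0.2473, 0.1415]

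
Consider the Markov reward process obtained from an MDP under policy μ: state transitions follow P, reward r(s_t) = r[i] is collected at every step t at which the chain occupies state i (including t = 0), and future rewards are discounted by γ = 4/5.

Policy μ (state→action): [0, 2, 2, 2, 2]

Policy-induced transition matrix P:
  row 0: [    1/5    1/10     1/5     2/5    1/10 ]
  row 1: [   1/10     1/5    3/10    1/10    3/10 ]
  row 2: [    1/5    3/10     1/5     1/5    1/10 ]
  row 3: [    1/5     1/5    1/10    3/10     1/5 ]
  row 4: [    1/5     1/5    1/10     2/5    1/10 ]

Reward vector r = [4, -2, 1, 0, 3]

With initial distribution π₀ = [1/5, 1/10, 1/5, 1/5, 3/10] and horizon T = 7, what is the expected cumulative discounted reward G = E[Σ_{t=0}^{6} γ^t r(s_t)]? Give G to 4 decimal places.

t=0: π = [0.2000, 0.1000, 0.2000, 0.2000, 0.3000], E[r] = 1.7000, γ^t·E[r] = 1.700000, running G = 1.700000
t=1: π = [0.1900, 0.2000, 0.1600, 0.3100, 0.1400], E[r] = 0.9400, γ^t·E[r] = 0.752000, running G = 2.452000
t=2: π = [0.1800, 0.1970, 0.1750, 0.2770, 0.1710], E[r] = 1.0140, γ^t·E[r] = 0.648960, running G = 3.100960
t=3: π = [0.1803, 0.1995, 0.1749, 0.2782, 0.1671], E[r] = 0.9984, γ^t·E[r] = 0.511181, running G = 3.612141
t=4: π = [0.1801, 0.1995, 0.1754, 0.2774, 0.1677], E[r] = 0.9999, γ^t·E[r] = 0.409543, running G = 4.021683
t=5: π = [0.1801, 0.1995, 0.1754, 0.2773, 0.1676], E[r] = 0.9995, γ^t·E[r] = 0.327504, running G = 4.349187
t=6: π = [0.1800, 0.1995, 0.1755, 0.2773, 0.1676], E[r] = 0.9995, γ^t·E[r] = 0.262010, running G = 4.611197

G = 4.6112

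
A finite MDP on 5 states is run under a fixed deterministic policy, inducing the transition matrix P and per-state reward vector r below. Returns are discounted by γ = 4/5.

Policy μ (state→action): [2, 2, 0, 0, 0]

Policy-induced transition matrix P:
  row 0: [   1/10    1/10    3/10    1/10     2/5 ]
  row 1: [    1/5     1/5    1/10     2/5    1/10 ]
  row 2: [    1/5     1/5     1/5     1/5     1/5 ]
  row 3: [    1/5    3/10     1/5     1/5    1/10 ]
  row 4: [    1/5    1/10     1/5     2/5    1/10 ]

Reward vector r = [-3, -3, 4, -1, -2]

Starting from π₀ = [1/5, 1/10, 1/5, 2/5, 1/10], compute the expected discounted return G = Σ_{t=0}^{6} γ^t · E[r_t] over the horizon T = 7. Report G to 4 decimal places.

t=0: π = [0.2000, 0.1000, 0.2000, 0.4000, 0.1000], E[r] = -0.7000, γ^t·E[r] = -0.700000, running G = -0.700000
t=1: π = [0.1800, 0.2100, 0.2100, 0.2200, 0.1800], E[r] = -0.9100, γ^t·E[r] = -0.728000, running G = -1.428000
t=2: π = [0.1820, 0.1860, 0.1970, 0.2600, 0.1750], E[r] = -0.9260, γ^t·E[r] = -0.592640, running G = -2.020640
t=3: π = [0.1818, 0.1903, 0.1996, 0.2540, 0.1743], E[r] = -0.9205, γ^t·E[r] = -0.471296, running G = -2.491936
t=4: π = [0.1818, 0.1898, 0.1992, 0.2547, 0.1745], E[r] = -0.9220, γ^t·E[r] = -0.377639, running G = -2.869575
t=5: π = [0.1818, 0.1898, 0.1992, 0.2547, 0.1745], E[r] = -0.9218, γ^t·E[r] = -0.302044, running G = -3.171619
t=6: π = [0.1818, 0.1898, 0.1992, 0.2547, 0.1745], E[r] = -0.9218, γ^t·E[r] = -0.241643, running G = -3.413262

G = -3.4133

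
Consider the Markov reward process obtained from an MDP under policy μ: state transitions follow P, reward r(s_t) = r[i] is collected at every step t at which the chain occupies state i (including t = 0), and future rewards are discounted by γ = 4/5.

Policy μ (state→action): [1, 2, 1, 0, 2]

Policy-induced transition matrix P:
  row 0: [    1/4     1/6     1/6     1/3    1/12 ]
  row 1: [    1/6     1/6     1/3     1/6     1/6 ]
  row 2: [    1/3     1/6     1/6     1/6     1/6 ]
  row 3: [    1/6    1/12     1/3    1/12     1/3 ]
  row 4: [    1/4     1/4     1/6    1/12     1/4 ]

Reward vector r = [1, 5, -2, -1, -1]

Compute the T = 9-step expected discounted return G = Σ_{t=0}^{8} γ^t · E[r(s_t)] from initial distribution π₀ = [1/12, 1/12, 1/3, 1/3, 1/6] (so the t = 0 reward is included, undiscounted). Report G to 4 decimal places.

t=0: π = [0.0833, 0.0833, 0.3333, 0.3333, 0.1667], E[r] = -0.6667, γ^t·E[r] = -0.666667, running G = -0.666667
t=1: π = [0.2431, 0.1528, 0.2361, 0.1389, 0.2292], E[r] = 0.1667, γ^t·E[r] = 0.133333, running G = -0.533333
t=2: π = [0.2454, 0.1742, 0.2153, 0.1765, 0.1887], E[r] = 0.3206, γ^t·E[r] = 0.205185, running G = -0.328148
t=3: π = [0.2387, 0.1677, 0.2251, 0.1771, 0.1914], E[r] = 0.2584, γ^t·E[r] = 0.132296, running G = -0.195852
t=4: π = [0.2400, 0.1679, 0.2241, 0.1757, 0.1922], E[r] = 0.2630, γ^t·E[r] = 0.107737, running G = -0.088115
t=5: π = [0.2400, 0.1680, 0.2239, 0.1760, 0.1920], E[r] = 0.2644, γ^t·E[r] = 0.086640, running G = -0.001475
t=6: π = [0.2400, 0.1680, 0.2240, 0.1760, 0.1920], E[r] = 0.2640, γ^t·E[r] = 0.069195, running G = 0.067720
t=7: π = [0.2400, 0.1680, 0.2240, 0.1760, 0.1920], E[r] = 0.2640, γ^t·E[r] = 0.055363, running G = 0.123083
t=8: π = [0.2400, 0.1680, 0.2240, 0.1760, 0.1920], E[r] = 0.2640, γ^t·E[r] = 0.044292, running G = 0.167376

G = 0.1674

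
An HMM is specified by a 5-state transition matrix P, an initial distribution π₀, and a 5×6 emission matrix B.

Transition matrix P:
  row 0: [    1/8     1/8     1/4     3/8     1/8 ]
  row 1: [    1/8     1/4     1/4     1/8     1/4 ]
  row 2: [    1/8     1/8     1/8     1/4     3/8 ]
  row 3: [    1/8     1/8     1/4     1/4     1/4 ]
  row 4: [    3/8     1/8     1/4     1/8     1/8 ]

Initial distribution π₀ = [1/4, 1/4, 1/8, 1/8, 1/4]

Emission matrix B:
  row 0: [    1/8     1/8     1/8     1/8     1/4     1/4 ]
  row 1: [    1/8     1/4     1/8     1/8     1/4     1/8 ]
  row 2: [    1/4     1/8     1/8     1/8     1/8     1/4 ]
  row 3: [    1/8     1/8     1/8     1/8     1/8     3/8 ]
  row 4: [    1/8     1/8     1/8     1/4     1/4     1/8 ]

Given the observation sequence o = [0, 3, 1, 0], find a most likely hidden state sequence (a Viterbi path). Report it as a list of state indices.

t=0: δ = [3.125e-02, 3.125e-02, 3.125e-02, 1.562e-02, 3.125e-02]  (obs o_0=0)
t=1: δ = [1.465e-03, 9.766e-04, 9.766e-04, 1.465e-03, 2.930e-03]  ψ = [4, 1, 0, 0, 2]  (obs o_1=3)
t=2: δ = [1.373e-04, 9.155e-05, 9.155e-05, 6.866e-05, 4.578e-05]  ψ = [4, 4, 4, 0, 2]  (obs o_2=1)
t=3: δ = [2.146e-06, 2.861e-06, 8.583e-06, 6.437e-06, 4.292e-06]  ψ = [0, 1, 0, 0, 2]  (obs o_3=0)
backtrack: best end state = 2; path = [2, 4, 0, 2]

path = [2, 4, 0, 2]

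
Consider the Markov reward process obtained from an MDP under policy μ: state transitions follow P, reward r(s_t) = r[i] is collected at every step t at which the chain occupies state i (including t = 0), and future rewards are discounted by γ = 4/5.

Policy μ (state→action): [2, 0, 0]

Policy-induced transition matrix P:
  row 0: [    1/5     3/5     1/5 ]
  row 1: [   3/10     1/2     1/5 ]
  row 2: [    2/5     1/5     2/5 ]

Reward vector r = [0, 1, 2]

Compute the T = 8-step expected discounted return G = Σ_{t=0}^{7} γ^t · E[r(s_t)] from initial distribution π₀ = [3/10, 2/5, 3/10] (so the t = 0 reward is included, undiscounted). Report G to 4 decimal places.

G = 4.0229

t=0: π = [0.3000, 0.4000, 0.3000], E[r] = 1.0000, γ^t·E[r] = 1.000000, running G = 1.000000
t=1: π = [0.3000, 0.4400, 0.2600], E[r] = 0.9600, γ^t·E[r] = 0.768000, running G = 1.768000
t=2: π = [0.2960, 0.4520, 0.2520], E[r] = 0.9560, γ^t·E[r] = 0.611840, running G = 2.379840
t=3: π = [0.2956, 0.4540, 0.2504], E[r] = 0.9548, γ^t·E[r] = 0.488858, running G = 2.868698
t=4: π = [0.2955, 0.4544, 0.2501], E[r] = 0.9546, γ^t·E[r] = 0.391004, running G = 3.259702
t=5: π = [0.2955, 0.4545, 0.2500], E[r] = 0.9546, γ^t·E[r] = 0.312789, running G = 3.572491
t=6: π = [0.2955, 0.4545, 0.2500], E[r] = 0.9545, γ^t·E[r] = 0.250229, running G = 3.822720
t=7: π = [0.2955, 0.4545, 0.2500], E[r] = 0.9545, γ^t·E[r] = 0.200183, running G = 4.022902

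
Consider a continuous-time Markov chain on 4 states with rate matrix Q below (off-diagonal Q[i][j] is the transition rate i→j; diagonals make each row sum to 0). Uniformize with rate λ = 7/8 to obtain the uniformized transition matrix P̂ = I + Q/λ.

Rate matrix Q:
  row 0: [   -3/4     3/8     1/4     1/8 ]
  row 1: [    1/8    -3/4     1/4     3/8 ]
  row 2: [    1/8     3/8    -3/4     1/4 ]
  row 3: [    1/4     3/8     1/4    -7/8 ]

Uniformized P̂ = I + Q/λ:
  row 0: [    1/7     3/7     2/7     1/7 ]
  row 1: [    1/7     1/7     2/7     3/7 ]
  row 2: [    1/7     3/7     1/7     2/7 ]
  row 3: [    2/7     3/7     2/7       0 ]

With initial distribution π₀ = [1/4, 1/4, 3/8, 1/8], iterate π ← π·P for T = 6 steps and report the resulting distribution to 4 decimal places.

π = [0.1770, 0.3333, 0.2500, 0.2397]

t=0: π = [0.2500, 0.2500, 0.3750, 0.1250]
t=1: π = [0.1607, 0.3571, 0.2321, 0.2500]
t=2: π = [0.1786, 0.3265, 0.2526, 0.2423]
t=3: π = [0.1775, 0.3353, 0.2496, 0.2376]
t=4: π = [0.1768, 0.3328, 0.2501, 0.2404]
t=5: π = [0.1772, 0.3335, 0.2500, 0.2393]
t=6: π = [0.1770, 0.3333, 0.2500, 0.2397]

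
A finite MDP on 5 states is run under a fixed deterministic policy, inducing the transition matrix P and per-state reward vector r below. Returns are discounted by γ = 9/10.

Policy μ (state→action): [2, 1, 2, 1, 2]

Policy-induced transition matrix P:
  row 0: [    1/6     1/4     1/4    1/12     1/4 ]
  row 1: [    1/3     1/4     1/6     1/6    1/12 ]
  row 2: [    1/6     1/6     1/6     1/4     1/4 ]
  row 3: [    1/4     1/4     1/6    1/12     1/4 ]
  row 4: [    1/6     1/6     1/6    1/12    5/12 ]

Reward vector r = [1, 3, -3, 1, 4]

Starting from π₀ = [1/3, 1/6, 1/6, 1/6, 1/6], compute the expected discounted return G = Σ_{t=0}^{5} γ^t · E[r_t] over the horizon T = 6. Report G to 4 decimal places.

t=0: π = [0.3333, 0.1667, 0.1667, 0.1667, 0.1667], E[r] = 1.1667, γ^t·E[r] = 1.166667, running G = 1.166667
t=1: π = [0.2083, 0.2222, 0.1944, 0.1250, 0.2500], E[r] = 1.4167, γ^t·E[r] = 1.275000, running G = 2.441667
t=2: π = [0.2141, 0.2130, 0.1840, 0.1343, 0.2546], E[r] = 1.4537, γ^t·E[r] = 1.177500, running G = 3.619167
t=3: π = [0.2133, 0.2134, 0.1845, 0.1318, 0.2569], E[r] = 1.4597, γ^t·E[r] = 1.064109, running G = 4.683276
t=4: π = [0.2132, 0.2132, 0.1844, 0.1319, 0.2572], E[r] = 1.4604, γ^t·E[r] = 0.958163, running G = 5.641439
t=5: π = [0.2132, 0.2132, 0.1844, 0.1318, 0.2573], E[r] = 1.4607, γ^t·E[r] = 0.862507, running G = 6.503945

G = 6.5039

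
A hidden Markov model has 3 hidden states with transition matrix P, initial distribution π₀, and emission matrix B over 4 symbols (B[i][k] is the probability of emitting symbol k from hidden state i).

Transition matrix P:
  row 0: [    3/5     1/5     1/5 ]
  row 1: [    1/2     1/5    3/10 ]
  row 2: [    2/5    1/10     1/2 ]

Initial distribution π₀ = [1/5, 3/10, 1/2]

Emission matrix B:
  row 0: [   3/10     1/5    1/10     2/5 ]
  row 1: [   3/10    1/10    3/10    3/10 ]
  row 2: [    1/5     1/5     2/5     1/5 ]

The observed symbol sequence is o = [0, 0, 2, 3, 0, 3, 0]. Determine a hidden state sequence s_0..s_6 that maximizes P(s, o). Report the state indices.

path = [2, 2, 2, 0, 0, 0, 0]

t=0: δ = [6.000e-02, 9.000e-02, 1.000e-01]  (obs o_0=0)
t=1: δ = [1.350e-02, 5.400e-03, 1.000e-02]  ψ = [1, 1, 2]  (obs o_1=0)
t=2: δ = [8.100e-04, 8.100e-04, 2.000e-03]  ψ = [0, 0, 2]  (obs o_2=2)
t=3: δ = [3.200e-04, 6.000e-05, 2.000e-04]  ψ = [2, 2, 2]  (obs o_3=3)
t=4: δ = [5.760e-05, 1.920e-05, 2.000e-05]  ψ = [0, 0, 2]  (obs o_4=0)
t=5: δ = [1.382e-05, 3.456e-06, 2.304e-06]  ψ = [0, 0, 0]  (obs o_5=3)
t=6: δ = [2.488e-06, 8.294e-07, 5.530e-07]  ψ = [0, 0, 0]  (obs o_6=0)
backtrack: best end state = 0; path = [2, 2, 2, 0, 0, 0, 0]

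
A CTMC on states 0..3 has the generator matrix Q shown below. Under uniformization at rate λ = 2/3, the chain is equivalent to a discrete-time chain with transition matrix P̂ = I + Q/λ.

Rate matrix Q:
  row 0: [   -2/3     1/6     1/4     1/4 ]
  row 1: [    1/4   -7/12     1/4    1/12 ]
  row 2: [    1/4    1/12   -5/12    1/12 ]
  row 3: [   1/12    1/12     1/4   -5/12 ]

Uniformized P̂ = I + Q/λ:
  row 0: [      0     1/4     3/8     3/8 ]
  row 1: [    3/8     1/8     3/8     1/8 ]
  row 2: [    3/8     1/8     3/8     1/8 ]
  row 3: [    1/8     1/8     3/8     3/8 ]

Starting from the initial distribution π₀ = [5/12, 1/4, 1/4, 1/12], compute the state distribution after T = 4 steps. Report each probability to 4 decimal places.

t=0: π = [0.4167, 0.2500, 0.2500, 0.0833]
t=1: π = [0.1979, 0.1771, 0.3750, 0.2500]
t=2: π = [0.2383, 0.1497, 0.3750, 0.2370]
t=3: π = [0.2264, 0.1548, 0.3750, 0.2438]
t=4: π = [0.2291, 0.1533, 0.3750, 0.2426]

π = [0.2291, 0.1533, 0.3750, 0.2426]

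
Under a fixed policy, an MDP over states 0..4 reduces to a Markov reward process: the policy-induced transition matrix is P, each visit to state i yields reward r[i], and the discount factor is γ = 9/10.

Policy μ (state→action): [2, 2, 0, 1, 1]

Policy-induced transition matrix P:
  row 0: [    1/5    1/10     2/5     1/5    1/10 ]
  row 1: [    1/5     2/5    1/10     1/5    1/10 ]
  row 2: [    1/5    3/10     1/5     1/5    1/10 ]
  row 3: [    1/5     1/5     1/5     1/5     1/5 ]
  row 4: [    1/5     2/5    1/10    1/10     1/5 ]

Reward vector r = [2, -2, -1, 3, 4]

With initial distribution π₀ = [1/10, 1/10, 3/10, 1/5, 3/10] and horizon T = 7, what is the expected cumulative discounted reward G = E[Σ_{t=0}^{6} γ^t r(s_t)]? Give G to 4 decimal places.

G = 4.5471

t=0: π = [0.1000, 0.1000, 0.3000, 0.2000, 0.3000], E[r] = 1.5000, γ^t·E[r] = 1.500000, running G = 1.500000
t=1: π = [0.2000, 0.3000, 0.1800, 0.1700, 0.1500], E[r] = 0.7300, γ^t·E[r] = 0.657000, running G = 2.157000
t=2: π = [0.2000, 0.2880, 0.1950, 0.1850, 0.1320], E[r] = 0.7120, γ^t·E[r] = 0.576720, running G = 2.733720
t=3: π = [0.2000, 0.2835, 0.1980, 0.1868, 0.1317], E[r] = 0.7222, γ^t·E[r] = 0.526484, running G = 3.260204
t=4: π = [0.2000, 0.2828, 0.1985, 0.1868, 0.1319], E[r] = 0.7237, γ^t·E[r] = 0.474839, running G = 3.735043
t=5: π = [0.2000, 0.2828, 0.1985, 0.1868, 0.1319], E[r] = 0.7238, γ^t·E[r] = 0.427405, running G = 4.162448
t=6: π = [0.2000, 0.2828, 0.1985, 0.1868, 0.1319], E[r] = 0.7238, γ^t·E[r] = 0.384663, running G = 4.547111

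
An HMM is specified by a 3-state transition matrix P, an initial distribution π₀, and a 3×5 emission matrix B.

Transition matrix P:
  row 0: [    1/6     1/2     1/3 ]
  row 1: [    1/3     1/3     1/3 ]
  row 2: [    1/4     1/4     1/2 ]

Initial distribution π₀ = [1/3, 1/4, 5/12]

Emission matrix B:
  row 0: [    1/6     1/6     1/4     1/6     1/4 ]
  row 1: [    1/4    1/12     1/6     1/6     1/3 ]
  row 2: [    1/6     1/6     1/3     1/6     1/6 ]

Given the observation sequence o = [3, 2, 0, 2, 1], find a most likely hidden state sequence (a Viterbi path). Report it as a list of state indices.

path = [2, 2, 2, 2, 2]

t=0: δ = [5.556e-02, 4.167e-02, 6.944e-02]  (obs o_0=3)
t=1: δ = [4.340e-03, 4.630e-03, 1.157e-02]  ψ = [2, 0, 2]  (obs o_1=2)
t=2: δ = [4.823e-04, 7.234e-04, 9.645e-04]  ψ = [2, 2, 2]  (obs o_2=0)
t=3: δ = [6.028e-05, 4.019e-05, 1.608e-04]  ψ = [1, 0, 2]  (obs o_3=2)
t=4: δ = [6.698e-06, 3.349e-06, 1.340e-05]  ψ = [2, 2, 2]  (obs o_4=1)
backtrack: best end state = 2; path = [2, 2, 2, 2, 2]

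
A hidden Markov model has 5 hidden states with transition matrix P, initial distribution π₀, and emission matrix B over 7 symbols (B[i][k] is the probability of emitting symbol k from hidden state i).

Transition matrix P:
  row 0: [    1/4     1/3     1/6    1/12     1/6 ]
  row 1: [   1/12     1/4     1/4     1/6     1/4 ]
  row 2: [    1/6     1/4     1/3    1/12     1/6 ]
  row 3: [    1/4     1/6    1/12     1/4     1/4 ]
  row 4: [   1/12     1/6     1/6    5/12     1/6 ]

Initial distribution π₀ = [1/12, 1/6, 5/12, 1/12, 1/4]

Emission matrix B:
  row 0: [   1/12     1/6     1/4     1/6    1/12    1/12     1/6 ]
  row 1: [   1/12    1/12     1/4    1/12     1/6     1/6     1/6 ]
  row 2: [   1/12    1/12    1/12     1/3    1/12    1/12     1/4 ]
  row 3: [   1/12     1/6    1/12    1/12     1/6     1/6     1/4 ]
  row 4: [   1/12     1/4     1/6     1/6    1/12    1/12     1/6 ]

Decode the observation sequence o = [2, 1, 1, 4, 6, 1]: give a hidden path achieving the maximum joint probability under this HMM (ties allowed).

path = [4, 3, 4, 3, 3, 4]

t=0: δ = [2.083e-02, 4.167e-02, 3.472e-02, 6.944e-03, 4.167e-02]  (obs o_0=2)
t=1: δ = [9.645e-04, 8.681e-04, 9.645e-04, 2.894e-03, 2.604e-03]  ψ = [2, 1, 2, 4, 1]  (obs o_1=1)
t=2: δ = [1.206e-04, 4.019e-05, 3.617e-05, 1.808e-04, 1.808e-04]  ψ = [3, 3, 4, 4, 3]  (obs o_2=1)
t=3: δ = [3.768e-06, 6.698e-06, 2.512e-06, 1.256e-05, 3.768e-06]  ψ = [3, 0, 4, 4, 3]  (obs o_3=4)
t=4: δ = [5.233e-07, 3.489e-07, 4.186e-07, 7.849e-07, 5.233e-07]  ψ = [3, 3, 1, 3, 3]  (obs o_4=6)
t=5: δ = [3.270e-08, 1.454e-08, 1.163e-08, 3.634e-08, 4.906e-08]  ψ = [3, 0, 2, 4, 3]  (obs o_5=1)
backtrack: best end state = 4; path = [4, 3, 4, 3, 3, 4]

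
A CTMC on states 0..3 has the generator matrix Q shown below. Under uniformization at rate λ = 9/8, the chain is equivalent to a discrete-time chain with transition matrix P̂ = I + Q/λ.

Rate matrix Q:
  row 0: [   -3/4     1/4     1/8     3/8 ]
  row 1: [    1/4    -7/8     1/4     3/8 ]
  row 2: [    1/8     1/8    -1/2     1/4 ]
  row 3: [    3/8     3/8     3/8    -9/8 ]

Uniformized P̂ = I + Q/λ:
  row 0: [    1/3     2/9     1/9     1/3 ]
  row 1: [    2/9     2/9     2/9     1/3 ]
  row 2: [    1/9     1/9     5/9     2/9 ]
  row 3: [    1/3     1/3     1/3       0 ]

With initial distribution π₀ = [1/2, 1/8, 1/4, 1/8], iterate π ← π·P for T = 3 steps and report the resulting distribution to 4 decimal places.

π = [0.2397, 0.2118, 0.3217, 0.2269]

t=0: π = [0.5000, 0.1250, 0.2500, 0.1250]
t=1: π = [0.2639, 0.2083, 0.2639, 0.2639]
t=2: π = [0.2515, 0.2222, 0.3102, 0.2160]
t=3: π = [0.2397, 0.2118, 0.3217, 0.2269]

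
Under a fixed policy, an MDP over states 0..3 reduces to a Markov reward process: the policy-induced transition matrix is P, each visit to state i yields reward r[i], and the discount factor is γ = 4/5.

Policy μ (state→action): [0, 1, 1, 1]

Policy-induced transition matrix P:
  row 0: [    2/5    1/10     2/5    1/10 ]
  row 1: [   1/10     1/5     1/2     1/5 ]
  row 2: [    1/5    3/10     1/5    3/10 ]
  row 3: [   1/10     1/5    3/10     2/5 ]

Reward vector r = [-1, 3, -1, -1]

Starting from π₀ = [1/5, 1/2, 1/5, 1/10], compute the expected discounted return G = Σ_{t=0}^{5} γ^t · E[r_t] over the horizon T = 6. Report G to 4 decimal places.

G = 0.5852

t=0: π = [0.2000, 0.5000, 0.2000, 0.1000], E[r] = 1.0000, γ^t·E[r] = 1.000000, running G = 1.000000
t=1: π = [0.1800, 0.2000, 0.4000, 0.2200], E[r] = -0.2000, γ^t·E[r] = -0.160000, running G = 0.840000
t=2: π = [0.1940, 0.2220, 0.3180, 0.2660], E[r] = -0.1120, γ^t·E[r] = -0.071680, running G = 0.768320
t=3: π = [0.1900, 0.2124, 0.3320, 0.2656], E[r] = -0.1504, γ^t·E[r] = -0.077005, running G = 0.691315
t=4: π = [0.1902, 0.2142, 0.3283, 0.2673], E[r] = -0.1432, γ^t·E[r] = -0.058655, running G = 0.632660
t=5: π = [0.1899, 0.2138, 0.3290, 0.2673], E[r] = -0.1448, γ^t·E[r] = -0.047438, running G = 0.585223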